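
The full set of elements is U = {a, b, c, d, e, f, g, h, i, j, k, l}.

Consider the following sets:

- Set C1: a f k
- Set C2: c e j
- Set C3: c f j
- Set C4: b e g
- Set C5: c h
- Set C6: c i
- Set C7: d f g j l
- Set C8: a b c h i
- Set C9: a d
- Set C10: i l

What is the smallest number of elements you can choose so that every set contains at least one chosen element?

4

The 4 elements {a, c, g, i} hit every set.
The sets C3, C4, C9, C10 are pairwise disjoint, so any hitting set needs a separate element for each — at least 4. Hence 4 is optimal.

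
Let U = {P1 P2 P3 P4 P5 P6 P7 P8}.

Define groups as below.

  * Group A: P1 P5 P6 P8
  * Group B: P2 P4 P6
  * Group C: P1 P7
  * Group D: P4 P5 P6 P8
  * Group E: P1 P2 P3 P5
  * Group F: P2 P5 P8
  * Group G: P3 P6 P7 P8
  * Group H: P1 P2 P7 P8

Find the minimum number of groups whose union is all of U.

Take {C, D, E}. Their union is {P1, P2, P3, P4, P5, P6, P7, P8}, which is all 8 items.
No 2 of the 8 groups cover everything (all 28 combinations miss at least one item), so 3 is optimal.

3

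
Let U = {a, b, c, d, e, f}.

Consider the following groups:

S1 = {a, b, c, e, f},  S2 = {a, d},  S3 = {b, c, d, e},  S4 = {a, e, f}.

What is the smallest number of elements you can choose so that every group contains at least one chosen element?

2

H = {d, f} meets every group (each contains at least one member of H), and |H| = 2.
No single element lies in every group, so at least 2 are needed and 2 is optimal.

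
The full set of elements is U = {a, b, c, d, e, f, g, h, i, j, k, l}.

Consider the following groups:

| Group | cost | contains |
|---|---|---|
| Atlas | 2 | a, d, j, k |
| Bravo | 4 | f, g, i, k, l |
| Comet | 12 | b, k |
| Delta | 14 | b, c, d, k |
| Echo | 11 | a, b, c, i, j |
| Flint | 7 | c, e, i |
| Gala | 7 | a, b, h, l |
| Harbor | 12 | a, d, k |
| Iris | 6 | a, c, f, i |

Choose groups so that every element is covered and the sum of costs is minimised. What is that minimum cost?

Atlas, Bravo, Flint, Gala together cover every element (Atlas ∪ Bravo ∪ Flint ∪ Gala = {a, b, c, d, e, f, g, h, i, j, k, l}); total cost 2 + 4 + 7 + 7 = 20.
No covering selection has total cost below 20.

20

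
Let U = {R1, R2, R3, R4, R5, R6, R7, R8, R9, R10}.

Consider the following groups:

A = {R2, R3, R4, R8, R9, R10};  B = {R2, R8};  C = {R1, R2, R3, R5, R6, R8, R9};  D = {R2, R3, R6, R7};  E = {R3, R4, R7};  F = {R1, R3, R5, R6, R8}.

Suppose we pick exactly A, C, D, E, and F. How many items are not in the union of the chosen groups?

Union of A, C, D, E, F = {R1, R2, R3, R4, R5, R6, R7, R8, R9, R10} — that's every item, so 0 are uncovered.

0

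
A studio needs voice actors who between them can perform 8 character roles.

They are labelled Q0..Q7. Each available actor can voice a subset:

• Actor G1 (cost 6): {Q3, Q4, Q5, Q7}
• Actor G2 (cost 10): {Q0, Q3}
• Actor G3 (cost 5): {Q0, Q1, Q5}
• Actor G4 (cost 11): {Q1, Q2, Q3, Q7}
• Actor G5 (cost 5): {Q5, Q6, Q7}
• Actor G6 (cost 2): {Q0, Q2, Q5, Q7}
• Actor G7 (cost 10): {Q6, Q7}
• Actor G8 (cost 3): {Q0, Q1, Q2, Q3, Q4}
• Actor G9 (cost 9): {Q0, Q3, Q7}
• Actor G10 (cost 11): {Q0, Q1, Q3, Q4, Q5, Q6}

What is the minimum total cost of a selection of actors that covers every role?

8

G5, G8 together cover every role (G5 ∪ G8 = {Q0, Q1, Q2, Q3, Q4, Q5, Q6, Q7}); total cost 5 + 3 = 8.
The greedy pick G6, G8, G5 costs 10; no covering selection beats 8.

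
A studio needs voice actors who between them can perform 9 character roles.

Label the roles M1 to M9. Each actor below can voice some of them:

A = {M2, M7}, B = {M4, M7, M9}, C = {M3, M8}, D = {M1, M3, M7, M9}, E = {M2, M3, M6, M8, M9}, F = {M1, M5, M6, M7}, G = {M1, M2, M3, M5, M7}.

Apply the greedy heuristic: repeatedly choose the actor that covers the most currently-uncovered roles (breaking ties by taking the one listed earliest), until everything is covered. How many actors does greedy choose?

3

Greedy: pick E (covers 5 new) → pick F (covers 3 new) → pick B (covers 1 new). Total picks: 3.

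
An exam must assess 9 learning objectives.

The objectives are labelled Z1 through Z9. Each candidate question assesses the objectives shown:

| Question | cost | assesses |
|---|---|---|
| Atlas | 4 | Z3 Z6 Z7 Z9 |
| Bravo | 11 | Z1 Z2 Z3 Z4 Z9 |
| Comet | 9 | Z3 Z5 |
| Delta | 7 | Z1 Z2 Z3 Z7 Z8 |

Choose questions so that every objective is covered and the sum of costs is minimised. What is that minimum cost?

31

Atlas, Bravo, Comet, Delta together cover every objective (Atlas ∪ Bravo ∪ Comet ∪ Delta = {Z1, Z2, Z3, Z4, Z5, Z6, Z7, Z8, Z9}); total cost 4 + 11 + 9 + 7 = 31.
No covering selection has total cost below 31.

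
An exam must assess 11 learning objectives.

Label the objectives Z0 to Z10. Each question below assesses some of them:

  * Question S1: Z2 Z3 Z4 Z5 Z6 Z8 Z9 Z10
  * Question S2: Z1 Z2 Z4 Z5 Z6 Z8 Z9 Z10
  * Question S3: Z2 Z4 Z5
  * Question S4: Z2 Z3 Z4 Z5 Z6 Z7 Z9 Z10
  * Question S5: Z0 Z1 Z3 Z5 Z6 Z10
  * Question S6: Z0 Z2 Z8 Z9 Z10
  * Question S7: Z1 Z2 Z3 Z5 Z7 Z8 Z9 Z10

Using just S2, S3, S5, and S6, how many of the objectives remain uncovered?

Union of S2, S3, S5, S6 = {Z0, Z1, Z2, Z3, Z4, Z5, Z6, Z8, Z9, Z10}.
Not covered: Z7 — 1 objective.

1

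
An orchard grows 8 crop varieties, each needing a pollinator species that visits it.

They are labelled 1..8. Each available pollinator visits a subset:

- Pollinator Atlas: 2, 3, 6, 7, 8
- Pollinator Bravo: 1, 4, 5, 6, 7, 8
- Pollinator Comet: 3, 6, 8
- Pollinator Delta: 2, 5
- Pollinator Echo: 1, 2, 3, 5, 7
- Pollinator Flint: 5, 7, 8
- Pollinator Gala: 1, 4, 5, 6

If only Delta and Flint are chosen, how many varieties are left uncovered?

Union of Delta, Flint = {2, 5, 7, 8}.
Not covered: 1, 3, 4, 6 — 4 varieties.

4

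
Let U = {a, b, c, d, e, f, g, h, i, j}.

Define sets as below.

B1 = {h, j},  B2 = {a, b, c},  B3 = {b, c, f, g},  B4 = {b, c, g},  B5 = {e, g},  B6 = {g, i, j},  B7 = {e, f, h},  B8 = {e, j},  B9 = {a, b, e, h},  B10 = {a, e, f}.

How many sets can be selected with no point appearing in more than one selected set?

B2, B6, B7 are pairwise disjoint (B2={a,b,c}; B6={g,i,j}; B7={e,f,h}).
Every remaining set overlaps one of these, and no 4 of the listed sets are pairwise disjoint, so 3 is the maximum.

3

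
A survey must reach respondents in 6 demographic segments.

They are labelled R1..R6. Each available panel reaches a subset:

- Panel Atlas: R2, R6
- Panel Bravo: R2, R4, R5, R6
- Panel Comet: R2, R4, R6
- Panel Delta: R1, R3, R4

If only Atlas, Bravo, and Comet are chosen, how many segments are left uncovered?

2

Union of Atlas, Bravo, Comet = {R2, R4, R5, R6}.
Not covered: R1, R3 — 2 segments.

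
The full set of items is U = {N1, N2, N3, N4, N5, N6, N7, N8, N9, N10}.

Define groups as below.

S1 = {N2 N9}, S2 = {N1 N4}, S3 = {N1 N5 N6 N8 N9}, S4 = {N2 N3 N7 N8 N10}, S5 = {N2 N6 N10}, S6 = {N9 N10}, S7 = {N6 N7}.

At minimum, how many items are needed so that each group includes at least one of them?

The 4 items {N1, N7, N9, N10} hit every group.
No choice of 3 items meets every group, so 4 is the minimum.

4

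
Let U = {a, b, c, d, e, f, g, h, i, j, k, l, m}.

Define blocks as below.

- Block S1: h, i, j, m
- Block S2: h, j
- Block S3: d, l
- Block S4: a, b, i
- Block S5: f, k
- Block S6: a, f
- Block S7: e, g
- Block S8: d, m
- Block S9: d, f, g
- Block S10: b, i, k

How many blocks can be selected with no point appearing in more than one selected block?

5

S2, S4, S5, S7, S8 are pairwise disjoint (S2={h,j}; S4={a,b,i}; S5={f,k}; S7={e,g}; S8={d,m}).
Every remaining block overlaps one of these, and no 6 of the listed blocks are pairwise disjoint, so 5 is the maximum.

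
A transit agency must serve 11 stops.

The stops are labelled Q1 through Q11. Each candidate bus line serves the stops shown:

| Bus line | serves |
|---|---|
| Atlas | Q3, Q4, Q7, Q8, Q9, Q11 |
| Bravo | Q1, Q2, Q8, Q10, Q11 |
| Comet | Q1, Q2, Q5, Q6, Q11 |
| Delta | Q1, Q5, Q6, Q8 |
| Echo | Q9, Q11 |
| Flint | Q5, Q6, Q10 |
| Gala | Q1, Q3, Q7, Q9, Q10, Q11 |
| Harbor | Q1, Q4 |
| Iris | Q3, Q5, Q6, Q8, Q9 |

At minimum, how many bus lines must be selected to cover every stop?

Atlas and Comet and Flint together: Atlas ∪ Comet ∪ Flint = {Q1, Q2, Q3, Q4, Q5, Q6, Q7, Q8, Q9, Q10, Q11} — every stop is covered.
No 2 of the 9 bus lines cover everything (all 36 combinations miss at least one stop), so 3 is optimal.

3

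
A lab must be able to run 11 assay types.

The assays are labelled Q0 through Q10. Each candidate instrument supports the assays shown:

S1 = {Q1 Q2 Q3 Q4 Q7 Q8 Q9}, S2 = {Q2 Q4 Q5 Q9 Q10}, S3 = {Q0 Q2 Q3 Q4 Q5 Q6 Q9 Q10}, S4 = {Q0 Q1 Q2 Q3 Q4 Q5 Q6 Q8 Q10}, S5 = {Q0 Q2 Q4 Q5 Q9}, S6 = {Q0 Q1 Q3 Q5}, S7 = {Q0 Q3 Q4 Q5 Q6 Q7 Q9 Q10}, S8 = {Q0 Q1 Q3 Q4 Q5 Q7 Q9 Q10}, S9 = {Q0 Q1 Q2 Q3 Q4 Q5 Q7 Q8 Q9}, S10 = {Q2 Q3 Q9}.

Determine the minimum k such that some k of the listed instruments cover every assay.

2

Take {S1, S7}. Their union is {Q0, Q1, Q2, Q3, Q4, Q5, Q6, Q7, Q8, Q9, Q10}, which is all 11 assays.
No single instrument has all 11 assays (the largest, S4, has 9), so 2 is optimal.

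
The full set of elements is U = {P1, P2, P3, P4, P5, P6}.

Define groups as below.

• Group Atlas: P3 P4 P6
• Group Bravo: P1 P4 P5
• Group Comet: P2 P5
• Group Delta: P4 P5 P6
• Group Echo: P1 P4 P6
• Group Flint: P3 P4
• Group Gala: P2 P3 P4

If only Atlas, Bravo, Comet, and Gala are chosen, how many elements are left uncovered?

Union of Atlas, Bravo, Comet, Gala = {P1, P2, P3, P4, P5, P6} — that's every element, so 0 are uncovered.

0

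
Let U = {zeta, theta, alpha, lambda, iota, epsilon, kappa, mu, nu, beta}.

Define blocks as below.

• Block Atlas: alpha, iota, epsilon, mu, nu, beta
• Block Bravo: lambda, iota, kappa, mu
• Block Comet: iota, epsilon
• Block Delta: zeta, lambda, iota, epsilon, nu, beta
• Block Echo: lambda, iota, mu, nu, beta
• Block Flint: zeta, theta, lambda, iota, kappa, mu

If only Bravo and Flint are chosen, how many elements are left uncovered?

4

Union of Bravo, Flint = {zeta, theta, lambda, iota, kappa, mu}.
Not covered: alpha, epsilon, nu, beta — 4 elements.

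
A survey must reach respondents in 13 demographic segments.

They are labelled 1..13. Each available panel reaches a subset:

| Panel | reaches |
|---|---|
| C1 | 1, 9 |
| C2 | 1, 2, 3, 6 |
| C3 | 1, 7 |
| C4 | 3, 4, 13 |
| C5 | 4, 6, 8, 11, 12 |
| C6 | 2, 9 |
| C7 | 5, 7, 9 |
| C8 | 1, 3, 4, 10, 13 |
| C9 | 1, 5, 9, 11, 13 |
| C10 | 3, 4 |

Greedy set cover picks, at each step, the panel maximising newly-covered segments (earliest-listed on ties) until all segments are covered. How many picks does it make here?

4

Greedy: pick C5 (covers 5 new) → pick C8 (covers 4 new) → pick C7 (covers 3 new) → pick C2 (covers 1 new). Total picks: 4.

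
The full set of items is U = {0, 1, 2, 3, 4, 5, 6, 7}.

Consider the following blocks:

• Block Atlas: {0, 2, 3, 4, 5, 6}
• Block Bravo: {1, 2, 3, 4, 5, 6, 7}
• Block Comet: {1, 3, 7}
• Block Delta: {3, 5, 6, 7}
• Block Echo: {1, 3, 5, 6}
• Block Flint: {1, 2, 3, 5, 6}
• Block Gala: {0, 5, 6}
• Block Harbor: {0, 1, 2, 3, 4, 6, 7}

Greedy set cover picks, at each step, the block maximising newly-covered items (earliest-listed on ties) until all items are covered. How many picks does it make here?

Greedy: pick Bravo (covers 7 new) → pick Atlas (covers 1 new). Total picks: 2.

2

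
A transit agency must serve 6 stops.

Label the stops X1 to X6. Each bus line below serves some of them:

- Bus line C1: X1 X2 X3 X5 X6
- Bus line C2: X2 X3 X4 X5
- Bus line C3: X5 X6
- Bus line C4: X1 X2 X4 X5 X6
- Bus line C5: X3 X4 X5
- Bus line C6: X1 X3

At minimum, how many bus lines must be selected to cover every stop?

C1 and C5 together: C1 ∪ C5 = {X1, X2, X3, X4, X5, X6} — every stop is covered.
No single bus line has all 6 stops (the largest, C1, has 5), so 2 is optimal.

2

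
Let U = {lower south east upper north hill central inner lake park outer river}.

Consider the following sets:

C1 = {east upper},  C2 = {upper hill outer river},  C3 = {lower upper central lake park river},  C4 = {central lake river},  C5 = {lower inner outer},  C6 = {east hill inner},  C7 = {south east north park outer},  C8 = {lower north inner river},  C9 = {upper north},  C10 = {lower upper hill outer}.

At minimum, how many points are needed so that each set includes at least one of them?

4

H = {east, north, lake, outer} meets every set (each contains at least one member of H), and |H| = 4.
No choice of 3 points meets every set, so 4 is the minimum.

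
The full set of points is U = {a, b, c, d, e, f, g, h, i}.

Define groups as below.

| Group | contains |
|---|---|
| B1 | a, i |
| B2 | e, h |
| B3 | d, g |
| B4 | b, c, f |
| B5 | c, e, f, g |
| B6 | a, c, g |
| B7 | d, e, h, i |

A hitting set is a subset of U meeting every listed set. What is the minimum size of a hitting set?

4

Take T = {c, d, e, i}. Each listed group contains at least one of these, so T is a hitting set of size 4.
The groups B1, B2, B3, B4 are pairwise disjoint, so any hitting set needs a separate point for each — at least 4. Hence 4 is optimal.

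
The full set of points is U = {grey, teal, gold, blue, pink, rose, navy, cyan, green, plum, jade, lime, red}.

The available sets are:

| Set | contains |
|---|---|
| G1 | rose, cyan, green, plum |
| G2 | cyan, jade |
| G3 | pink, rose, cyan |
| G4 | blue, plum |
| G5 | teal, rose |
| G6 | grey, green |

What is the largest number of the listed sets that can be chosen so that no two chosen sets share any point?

4

G2, G4, G5, G6 are pairwise disjoint (G2={cyan,jade}; G4={blue,plum}; G5={teal,rose}; G6={grey,green}).
Every remaining set overlaps one of these, and no 5 of the listed sets are pairwise disjoint, so 4 is the maximum.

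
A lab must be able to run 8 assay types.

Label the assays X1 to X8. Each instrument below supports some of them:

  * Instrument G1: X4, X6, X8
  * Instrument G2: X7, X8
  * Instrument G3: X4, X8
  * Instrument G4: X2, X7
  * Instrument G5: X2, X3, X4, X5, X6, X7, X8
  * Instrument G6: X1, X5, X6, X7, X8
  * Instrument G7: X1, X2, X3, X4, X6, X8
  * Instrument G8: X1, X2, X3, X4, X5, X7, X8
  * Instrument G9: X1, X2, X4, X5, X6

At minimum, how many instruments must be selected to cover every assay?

2

G1 and G8 together: G1 ∪ G8 = {X1, X2, X3, X4, X5, X6, X7, X8} — every assay is covered.
No single instrument has all 8 assays (the largest, G5, has 7), so 2 is optimal.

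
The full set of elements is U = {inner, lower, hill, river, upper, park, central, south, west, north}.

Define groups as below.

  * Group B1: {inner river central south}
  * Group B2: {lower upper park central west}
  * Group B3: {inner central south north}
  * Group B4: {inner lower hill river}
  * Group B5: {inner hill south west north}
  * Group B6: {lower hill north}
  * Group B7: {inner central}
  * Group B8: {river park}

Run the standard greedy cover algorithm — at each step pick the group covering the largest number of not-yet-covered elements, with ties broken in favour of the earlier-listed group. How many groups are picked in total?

3

Greedy: pick B2 (covers 5 new) → pick B5 (covers 4 new) → pick B1 (covers 1 new). Total picks: 3.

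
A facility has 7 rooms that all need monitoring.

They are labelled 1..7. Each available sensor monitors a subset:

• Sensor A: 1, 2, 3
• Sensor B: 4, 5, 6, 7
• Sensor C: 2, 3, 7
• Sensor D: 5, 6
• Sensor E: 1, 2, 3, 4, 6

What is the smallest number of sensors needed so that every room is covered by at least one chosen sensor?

A and B together: A ∪ B = {1, 2, 3, 4, 5, 6, 7} — every room is covered.
No single sensor has all 7 rooms (the largest, E, has 5), so 2 is optimal.

2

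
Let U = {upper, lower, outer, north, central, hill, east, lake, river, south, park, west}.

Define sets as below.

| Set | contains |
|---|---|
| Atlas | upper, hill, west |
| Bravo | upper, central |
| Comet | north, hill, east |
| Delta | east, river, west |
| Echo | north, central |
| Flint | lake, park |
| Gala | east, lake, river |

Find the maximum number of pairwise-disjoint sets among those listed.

Delta, Echo, Flint are pairwise disjoint (Delta={east,river,west}; Echo={north,central}; Flint={lake,park}).
Every remaining set overlaps one of these, and no 4 of the listed sets are pairwise disjoint, so 3 is the maximum.

3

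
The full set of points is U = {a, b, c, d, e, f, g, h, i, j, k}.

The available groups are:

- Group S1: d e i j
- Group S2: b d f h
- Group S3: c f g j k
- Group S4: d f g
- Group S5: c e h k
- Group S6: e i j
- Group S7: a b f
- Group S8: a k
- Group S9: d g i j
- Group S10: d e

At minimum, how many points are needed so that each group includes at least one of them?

The 4 points {b, d, e, k} hit every group.
No choice of 3 points meets every group, so 4 is the minimum.

4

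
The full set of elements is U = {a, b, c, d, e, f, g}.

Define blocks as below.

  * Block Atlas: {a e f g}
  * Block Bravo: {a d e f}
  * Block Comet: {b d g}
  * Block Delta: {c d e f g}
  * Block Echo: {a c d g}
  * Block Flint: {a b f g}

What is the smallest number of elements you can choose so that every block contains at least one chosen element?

H = {d, f} meets every block (each contains at least one member of H), and |H| = 2.
No single element lies in every block, so at least 2 are needed and 2 is optimal.

2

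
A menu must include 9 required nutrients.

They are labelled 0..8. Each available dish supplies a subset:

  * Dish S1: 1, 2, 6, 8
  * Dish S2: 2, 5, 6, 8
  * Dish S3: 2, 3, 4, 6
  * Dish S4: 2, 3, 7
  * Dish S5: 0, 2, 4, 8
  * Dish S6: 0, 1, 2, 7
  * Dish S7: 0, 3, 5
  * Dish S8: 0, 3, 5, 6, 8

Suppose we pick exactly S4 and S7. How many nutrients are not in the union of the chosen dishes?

Union of S4, S7 = {0, 2, 3, 5, 7}.
Not covered: 1, 4, 6, 8 — 4 nutrients.

4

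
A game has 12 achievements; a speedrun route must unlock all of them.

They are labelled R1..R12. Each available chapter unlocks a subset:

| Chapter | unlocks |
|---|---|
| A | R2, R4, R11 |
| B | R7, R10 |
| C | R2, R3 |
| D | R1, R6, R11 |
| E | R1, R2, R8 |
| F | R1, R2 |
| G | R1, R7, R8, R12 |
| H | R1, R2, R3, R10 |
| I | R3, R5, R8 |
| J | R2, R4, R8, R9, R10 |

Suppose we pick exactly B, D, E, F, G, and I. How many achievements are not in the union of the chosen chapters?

Union of B, D, E, F, G, I = {R1, R2, R3, R5, R6, R7, R8, R10, R11, R12}.
Not covered: R4, R9 — 2 achievements.

2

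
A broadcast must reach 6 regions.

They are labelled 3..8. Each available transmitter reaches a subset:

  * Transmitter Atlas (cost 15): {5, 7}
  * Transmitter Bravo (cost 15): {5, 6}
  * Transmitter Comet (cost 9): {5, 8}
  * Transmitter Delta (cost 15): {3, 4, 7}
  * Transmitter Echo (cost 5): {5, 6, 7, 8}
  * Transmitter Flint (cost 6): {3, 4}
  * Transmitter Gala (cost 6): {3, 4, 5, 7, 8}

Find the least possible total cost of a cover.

Echo, Gala together cover every region (Echo ∪ Gala = {3, 4, 5, 6, 7, 8}); total cost 5 + 6 = 11.
No covering selection has total cost below 11.

11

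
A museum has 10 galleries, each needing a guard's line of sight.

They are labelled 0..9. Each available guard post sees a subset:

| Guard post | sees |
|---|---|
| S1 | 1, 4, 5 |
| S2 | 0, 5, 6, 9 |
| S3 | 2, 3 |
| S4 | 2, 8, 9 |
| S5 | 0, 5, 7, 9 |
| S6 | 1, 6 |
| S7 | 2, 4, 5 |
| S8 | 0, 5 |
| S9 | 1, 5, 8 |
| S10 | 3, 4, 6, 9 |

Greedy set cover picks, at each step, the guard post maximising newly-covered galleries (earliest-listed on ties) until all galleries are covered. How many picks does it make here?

5

Greedy: pick S2 (covers 4 new) → pick S1 (covers 2 new) → pick S3 (covers 2 new) → pick S4 (covers 1 new) → pick S5 (covers 1 new). Total picks: 5.
(The true minimum cover uses only 4 guard posts, so greedy is not optimal here.)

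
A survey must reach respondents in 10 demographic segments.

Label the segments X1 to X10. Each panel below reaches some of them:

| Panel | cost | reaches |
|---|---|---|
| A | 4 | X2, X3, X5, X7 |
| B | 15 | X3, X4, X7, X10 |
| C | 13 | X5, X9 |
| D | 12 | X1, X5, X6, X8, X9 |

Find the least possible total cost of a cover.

31

A, B, D together cover every segment (A ∪ B ∪ D = {X1, X2, X3, X4, X5, X6, X7, X8, X9, X10}); total cost 4 + 15 + 12 = 31.
No covering selection has total cost below 31.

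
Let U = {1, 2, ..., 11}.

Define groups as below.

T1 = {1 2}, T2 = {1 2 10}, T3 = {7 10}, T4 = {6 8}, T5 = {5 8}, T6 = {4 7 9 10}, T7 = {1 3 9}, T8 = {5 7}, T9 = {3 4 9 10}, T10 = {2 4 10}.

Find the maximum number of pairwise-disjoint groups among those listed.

T4, T7, T8, T10 are pairwise disjoint (T4={6,8}; T7={1,3,9}; T8={5,7}; T10={2,4,10}).
Every remaining group overlaps one of these, and no 5 of the listed groups are pairwise disjoint, so 4 is the maximum.

4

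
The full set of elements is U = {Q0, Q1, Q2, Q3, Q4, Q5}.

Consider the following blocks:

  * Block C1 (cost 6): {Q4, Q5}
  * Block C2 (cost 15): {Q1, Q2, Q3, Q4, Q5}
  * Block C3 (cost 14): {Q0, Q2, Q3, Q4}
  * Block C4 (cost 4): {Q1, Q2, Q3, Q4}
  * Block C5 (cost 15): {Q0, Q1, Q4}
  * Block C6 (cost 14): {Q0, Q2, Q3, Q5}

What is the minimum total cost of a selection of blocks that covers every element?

C4, C6 together cover every element (C4 ∪ C6 = {Q0, Q1, Q2, Q3, Q4, Q5}); total cost 4 + 14 = 18.
The greedy pick C4, C1, C3 costs 24; no covering selection beats 18.

18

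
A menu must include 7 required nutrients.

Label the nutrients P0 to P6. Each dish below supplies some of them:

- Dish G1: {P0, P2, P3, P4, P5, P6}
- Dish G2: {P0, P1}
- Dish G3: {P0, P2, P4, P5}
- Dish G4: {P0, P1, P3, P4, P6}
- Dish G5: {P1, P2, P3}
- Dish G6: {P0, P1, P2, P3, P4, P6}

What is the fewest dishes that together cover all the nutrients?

2

Take {G3, G4}. Their union is {P0, P1, P2, P3, P4, P5, P6}, which is all 7 nutrients.
No single dish has all 7 nutrients (the largest, G1, has 6), so 2 is optimal.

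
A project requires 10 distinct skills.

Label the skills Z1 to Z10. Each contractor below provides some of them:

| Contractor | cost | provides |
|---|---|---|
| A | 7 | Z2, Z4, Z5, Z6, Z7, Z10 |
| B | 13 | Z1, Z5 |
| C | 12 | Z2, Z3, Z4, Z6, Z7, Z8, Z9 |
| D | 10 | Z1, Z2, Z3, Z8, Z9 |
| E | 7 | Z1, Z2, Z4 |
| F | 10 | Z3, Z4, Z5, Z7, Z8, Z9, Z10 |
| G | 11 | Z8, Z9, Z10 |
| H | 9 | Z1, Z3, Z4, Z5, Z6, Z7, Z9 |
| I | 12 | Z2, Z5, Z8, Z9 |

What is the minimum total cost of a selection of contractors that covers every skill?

A, D together cover every skill (A ∪ D = {Z1, Z2, Z3, Z4, Z5, Z6, Z7, Z8, Z9, Z10}); total cost 7 + 10 = 17.
No covering selection has total cost below 17.

17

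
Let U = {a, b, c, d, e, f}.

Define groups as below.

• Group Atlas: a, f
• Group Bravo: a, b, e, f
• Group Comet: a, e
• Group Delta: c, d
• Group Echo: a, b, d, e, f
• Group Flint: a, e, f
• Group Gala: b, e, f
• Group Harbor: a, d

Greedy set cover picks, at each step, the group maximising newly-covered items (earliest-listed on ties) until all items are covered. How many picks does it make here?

Greedy: pick Echo (covers 5 new) → pick Delta (covers 1 new). Total picks: 2.

2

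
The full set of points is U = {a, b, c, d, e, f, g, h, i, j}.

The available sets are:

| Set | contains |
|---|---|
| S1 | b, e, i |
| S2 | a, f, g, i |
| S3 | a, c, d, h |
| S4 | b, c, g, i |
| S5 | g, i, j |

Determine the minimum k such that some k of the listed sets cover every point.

S1 and S2 and S3 and S5 together: S1 ∪ S2 ∪ S3 ∪ S5 = {a, b, c, d, e, f, g, h, i, j} — every point is covered.
No 3 of the 5 sets cover everything (all 10 combinations miss at least one point), so 4 is optimal.

4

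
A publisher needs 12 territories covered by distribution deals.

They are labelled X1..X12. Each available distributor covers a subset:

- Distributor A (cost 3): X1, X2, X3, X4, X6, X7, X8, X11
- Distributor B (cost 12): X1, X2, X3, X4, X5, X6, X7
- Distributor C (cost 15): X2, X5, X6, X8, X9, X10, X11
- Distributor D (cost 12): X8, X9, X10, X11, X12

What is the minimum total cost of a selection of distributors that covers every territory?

B, D together cover every territory (B ∪ D = {X1, X2, X3, X4, X5, X6, X7, X8, X9, X10, X11, X12}); total cost 12 + 12 = 24.
The greedy pick A, D, B costs 27; no covering selection beats 24.

24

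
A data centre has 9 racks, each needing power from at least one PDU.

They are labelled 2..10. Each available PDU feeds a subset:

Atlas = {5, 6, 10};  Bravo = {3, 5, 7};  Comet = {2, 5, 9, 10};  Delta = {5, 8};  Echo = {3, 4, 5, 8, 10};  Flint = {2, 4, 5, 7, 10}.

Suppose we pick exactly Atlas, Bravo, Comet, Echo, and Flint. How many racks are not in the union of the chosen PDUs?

0

Union of Atlas, Bravo, Comet, Echo, Flint = {2, 3, 4, 5, 6, 7, 8, 9, 10} — that's every rack, so 0 are uncovered.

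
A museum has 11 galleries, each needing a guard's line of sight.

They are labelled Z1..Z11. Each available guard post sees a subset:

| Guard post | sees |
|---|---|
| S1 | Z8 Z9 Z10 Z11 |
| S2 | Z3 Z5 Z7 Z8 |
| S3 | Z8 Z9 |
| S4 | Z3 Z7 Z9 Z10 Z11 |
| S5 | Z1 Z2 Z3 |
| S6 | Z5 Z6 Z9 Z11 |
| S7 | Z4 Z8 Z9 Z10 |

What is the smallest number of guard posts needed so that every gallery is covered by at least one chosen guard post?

4

Take {S4, S5, S6, S7}. Their union is {Z1, Z2, Z3, Z4, Z5, Z6, Z7, Z8, Z9, Z10, Z11}, which is all 11 galleries.
Only S7 contains Z4, so S7 is forced; the remaining 7 galleries need at least 3 more guard posts (each remaining guard post adds at most 3) — so at least 4 guard posts are needed, and 4 is optimal.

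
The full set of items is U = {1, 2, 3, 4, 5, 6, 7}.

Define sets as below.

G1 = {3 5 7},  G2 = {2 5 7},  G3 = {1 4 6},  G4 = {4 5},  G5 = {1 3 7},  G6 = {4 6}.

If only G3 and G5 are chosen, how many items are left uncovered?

2

Union of G3, G5 = {1, 3, 4, 6, 7}.
Not covered: 2, 5 — 2 items.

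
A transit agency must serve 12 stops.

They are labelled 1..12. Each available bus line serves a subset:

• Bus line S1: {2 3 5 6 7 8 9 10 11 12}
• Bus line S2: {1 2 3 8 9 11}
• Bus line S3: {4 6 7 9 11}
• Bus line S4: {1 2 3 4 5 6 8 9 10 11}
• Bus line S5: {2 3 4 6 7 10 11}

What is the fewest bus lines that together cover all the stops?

Take {S1, S4}. Their union is {1, 2, 3, 4, 5, 6, 7, 8, 9, 10, 11, 12}, which is all 12 stops.
No single bus line has all 12 stops (the largest, S1, has 10), so 2 is optimal.

2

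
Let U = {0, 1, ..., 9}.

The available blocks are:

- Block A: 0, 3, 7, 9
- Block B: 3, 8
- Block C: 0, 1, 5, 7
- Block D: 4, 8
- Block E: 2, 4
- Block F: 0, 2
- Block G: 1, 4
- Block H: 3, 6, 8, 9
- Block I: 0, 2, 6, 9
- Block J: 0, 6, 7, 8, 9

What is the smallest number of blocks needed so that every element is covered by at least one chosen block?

C, E, and H cover everything between them: the union {0, 1, 2, 3, 4, 5, 6, 7, 8, 9} is all of U.
Only C contains 5, so C is forced; the remaining 6 elements need at least 2 more blocks (each remaining block adds at most 4) — so at least 3 blocks are needed, and 3 is optimal.

3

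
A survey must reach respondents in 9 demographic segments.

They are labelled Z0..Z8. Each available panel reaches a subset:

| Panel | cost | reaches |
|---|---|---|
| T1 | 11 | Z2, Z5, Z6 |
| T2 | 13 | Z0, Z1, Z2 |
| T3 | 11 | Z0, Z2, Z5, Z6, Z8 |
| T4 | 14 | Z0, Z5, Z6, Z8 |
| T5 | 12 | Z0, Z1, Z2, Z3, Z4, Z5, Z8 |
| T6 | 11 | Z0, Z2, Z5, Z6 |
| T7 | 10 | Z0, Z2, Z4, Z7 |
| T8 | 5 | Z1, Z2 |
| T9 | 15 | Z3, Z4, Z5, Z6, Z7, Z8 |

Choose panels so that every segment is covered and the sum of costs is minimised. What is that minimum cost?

27

T5, T9 together cover every segment (T5 ∪ T9 = {Z0, Z1, Z2, Z3, Z4, Z5, Z6, Z7, Z8}); total cost 12 + 15 = 27.
No covering selection has total cost below 27.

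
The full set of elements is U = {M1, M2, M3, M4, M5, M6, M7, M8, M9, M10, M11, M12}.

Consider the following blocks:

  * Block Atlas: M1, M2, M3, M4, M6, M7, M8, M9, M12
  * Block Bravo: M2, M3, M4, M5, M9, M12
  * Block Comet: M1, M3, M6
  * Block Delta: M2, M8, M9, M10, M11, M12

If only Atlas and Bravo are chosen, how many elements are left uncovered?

2

Union of Atlas, Bravo = {M1, M2, M3, M4, M5, M6, M7, M8, M9, M12}.
Not covered: M10, M11 — 2 elements.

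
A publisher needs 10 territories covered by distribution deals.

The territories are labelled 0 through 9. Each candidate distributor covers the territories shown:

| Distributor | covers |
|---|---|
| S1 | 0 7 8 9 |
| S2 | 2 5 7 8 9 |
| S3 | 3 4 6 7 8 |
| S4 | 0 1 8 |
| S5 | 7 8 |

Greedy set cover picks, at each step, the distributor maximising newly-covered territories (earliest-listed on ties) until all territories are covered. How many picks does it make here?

Greedy: pick S2 (covers 5 new) → pick S3 (covers 3 new) → pick S4 (covers 2 new). Total picks: 3.

3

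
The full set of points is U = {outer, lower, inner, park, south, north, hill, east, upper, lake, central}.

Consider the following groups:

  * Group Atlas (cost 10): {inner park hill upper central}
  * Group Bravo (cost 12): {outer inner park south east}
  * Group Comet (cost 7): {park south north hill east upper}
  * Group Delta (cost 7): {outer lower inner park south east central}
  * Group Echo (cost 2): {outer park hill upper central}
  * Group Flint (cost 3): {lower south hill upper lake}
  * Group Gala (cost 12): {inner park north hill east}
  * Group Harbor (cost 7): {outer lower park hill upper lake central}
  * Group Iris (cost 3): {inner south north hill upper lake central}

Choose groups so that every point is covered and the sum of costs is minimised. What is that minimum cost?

Delta, Iris together cover every point (Delta ∪ Iris = {outer, lower, inner, park, south, north, hill, east, upper, lake, central}); total cost 7 + 3 = 10.
The greedy pick Echo, Iris, Flint, Comet costs 15; no covering selection beats 10.

10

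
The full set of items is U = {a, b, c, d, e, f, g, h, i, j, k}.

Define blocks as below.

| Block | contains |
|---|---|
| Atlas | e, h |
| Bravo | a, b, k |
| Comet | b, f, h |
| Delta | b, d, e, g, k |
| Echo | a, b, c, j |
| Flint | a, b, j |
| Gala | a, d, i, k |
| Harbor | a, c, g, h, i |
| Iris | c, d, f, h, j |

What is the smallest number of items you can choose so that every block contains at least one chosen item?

3

T = {a, g, h} meets every block (each contains at least one member of T), and |T| = 3.
No choice of 2 items meets every block, so 3 is the minimum.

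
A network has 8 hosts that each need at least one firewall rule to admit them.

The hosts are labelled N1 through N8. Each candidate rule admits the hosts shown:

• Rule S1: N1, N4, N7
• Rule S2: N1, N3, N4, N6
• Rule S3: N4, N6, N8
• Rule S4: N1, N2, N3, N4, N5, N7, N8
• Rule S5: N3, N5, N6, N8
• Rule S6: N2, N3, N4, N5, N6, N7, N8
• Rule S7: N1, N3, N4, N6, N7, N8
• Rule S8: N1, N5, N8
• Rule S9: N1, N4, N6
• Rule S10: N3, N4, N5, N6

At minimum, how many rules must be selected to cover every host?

2

Take {S4, S10}. Their union is {N1, N2, N3, N4, N5, N6, N7, N8}, which is all 8 hosts.
No single rule has all 8 hosts (the largest, S4, has 7), so 2 is optimal.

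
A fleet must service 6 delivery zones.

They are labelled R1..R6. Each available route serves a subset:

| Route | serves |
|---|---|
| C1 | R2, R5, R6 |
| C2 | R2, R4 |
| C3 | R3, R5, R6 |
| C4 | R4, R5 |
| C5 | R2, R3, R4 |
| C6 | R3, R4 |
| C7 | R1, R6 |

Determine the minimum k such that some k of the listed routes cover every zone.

Take {C1, C6, C7}. Their union is {R1, R2, R3, R4, R5, R6}, which is all 6 zones.
Only C7 contains R1, so C7 is forced; the remaining 4 zones need at least 2 more routes (each remaining route adds at most 3) — so at least 3 routes are needed, and 3 is optimal.

3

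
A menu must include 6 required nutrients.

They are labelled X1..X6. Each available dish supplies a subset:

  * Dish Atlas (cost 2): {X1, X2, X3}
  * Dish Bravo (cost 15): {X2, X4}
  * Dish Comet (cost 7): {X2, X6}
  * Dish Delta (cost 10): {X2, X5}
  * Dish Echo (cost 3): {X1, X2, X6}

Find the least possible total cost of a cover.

30

Atlas, Bravo, Delta, Echo together cover every nutrient (Atlas ∪ Bravo ∪ Delta ∪ Echo = {X1, X2, X3, X4, X5, X6}); total cost 2 + 15 + 10 + 3 = 30.
No covering selection has total cost below 30.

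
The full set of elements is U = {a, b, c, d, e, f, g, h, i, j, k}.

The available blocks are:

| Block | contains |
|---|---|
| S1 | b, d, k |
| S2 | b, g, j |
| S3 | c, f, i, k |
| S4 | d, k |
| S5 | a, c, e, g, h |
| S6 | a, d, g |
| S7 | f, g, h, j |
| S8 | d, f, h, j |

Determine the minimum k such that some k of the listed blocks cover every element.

4

S2, S3, S5, and S8 cover everything between them: the union {a, b, c, d, e, f, g, h, i, j, k} is all of U.
No 3 of the 8 blocks cover everything (all 56 combinations miss at least one element), so 4 is optimal.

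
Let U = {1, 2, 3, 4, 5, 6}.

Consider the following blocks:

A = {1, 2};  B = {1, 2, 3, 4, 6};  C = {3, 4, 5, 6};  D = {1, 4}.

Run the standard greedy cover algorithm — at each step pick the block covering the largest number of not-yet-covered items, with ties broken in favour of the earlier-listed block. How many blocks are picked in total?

2

Greedy: pick B (covers 5 new) → pick C (covers 1 new). Total picks: 2.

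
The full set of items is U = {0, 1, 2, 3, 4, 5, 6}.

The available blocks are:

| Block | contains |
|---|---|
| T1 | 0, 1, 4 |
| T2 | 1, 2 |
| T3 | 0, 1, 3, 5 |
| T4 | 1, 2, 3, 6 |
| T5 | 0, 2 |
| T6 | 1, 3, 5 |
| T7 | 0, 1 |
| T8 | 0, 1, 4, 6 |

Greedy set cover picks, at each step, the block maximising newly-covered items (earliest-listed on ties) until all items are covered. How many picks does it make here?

Greedy: pick T3 (covers 4 new) → pick T4 (covers 2 new) → pick T1 (covers 1 new). Total picks: 3.

3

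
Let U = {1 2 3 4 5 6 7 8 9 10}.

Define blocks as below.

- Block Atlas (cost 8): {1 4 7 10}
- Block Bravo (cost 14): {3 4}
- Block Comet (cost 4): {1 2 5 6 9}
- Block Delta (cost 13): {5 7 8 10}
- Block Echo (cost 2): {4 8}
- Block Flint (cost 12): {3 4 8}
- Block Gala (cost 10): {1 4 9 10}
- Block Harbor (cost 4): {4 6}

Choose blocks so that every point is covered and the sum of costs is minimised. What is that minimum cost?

24

Atlas, Comet, Flint together cover every point (Atlas ∪ Comet ∪ Flint = {1, 2, 3, 4, 5, 6, 7, 8, 9, 10}); total cost 8 + 4 + 12 = 24.
The greedy pick Comet, Echo, Atlas, Flint costs 26; no covering selection beats 24.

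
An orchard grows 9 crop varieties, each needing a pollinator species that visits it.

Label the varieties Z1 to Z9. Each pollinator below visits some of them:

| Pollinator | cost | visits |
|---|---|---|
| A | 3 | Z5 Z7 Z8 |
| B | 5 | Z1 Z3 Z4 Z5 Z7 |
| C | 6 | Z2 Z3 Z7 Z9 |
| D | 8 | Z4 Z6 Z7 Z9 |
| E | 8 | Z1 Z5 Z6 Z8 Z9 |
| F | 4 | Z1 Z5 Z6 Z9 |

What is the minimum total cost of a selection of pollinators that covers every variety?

A, B, C, F together cover every variety (A ∪ B ∪ C ∪ F = {Z1, Z2, Z3, Z4, Z5, Z6, Z7, Z8, Z9}); total cost 3 + 5 + 6 + 4 = 18.
No covering selection has total cost below 18.

18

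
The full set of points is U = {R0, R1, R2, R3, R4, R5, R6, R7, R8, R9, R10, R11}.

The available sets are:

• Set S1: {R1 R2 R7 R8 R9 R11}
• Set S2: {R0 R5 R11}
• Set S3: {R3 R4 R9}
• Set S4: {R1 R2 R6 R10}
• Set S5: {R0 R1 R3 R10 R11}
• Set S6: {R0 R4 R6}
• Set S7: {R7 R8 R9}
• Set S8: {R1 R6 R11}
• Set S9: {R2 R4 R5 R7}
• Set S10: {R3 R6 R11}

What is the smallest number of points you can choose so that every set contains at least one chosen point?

4

Take H = {R4, R7, R10, R11}. Each listed set contains at least one of these, so H is a hitting set of size 4.
No choice of 3 points meets every set, so 4 is the minimum.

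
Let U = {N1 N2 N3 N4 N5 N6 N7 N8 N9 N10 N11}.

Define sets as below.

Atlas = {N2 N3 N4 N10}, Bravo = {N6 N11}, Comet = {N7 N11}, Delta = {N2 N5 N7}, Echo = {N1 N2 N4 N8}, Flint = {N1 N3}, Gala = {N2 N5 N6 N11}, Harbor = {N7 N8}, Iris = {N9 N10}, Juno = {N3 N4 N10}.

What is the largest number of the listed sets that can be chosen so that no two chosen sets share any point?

Flint, Gala, Harbor, Iris are pairwise disjoint (Flint={N1,N3}; Gala={N2,N5,N6,N11}; Harbor={N7,N8}; Iris={N9,N10}).
Every remaining set overlaps one of these, and no 5 of the listed sets are pairwise disjoint, so 4 is the maximum.

4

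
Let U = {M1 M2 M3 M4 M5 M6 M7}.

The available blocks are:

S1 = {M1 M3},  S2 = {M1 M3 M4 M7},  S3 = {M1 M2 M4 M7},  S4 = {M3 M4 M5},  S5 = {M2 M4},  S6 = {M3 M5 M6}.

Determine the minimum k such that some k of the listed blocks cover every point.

2

Take {S3, S6}. Their union is {M1, M2, M3, M4, M5, M6, M7}, which is all 7 points.
No single block has all 7 points (the largest, S2, has 4), so 2 is optimal.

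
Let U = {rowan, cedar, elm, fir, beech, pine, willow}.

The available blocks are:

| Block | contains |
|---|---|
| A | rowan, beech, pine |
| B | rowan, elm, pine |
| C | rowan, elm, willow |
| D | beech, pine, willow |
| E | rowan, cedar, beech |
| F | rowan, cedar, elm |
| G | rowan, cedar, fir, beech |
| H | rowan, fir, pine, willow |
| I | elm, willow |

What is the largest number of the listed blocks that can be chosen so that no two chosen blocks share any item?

E, I are pairwise disjoint (E={rowan,cedar,beech}; I={elm,willow}).
Every remaining block overlaps one of these, and no 3 of the listed blocks are pairwise disjoint, so 2 is the maximum.

2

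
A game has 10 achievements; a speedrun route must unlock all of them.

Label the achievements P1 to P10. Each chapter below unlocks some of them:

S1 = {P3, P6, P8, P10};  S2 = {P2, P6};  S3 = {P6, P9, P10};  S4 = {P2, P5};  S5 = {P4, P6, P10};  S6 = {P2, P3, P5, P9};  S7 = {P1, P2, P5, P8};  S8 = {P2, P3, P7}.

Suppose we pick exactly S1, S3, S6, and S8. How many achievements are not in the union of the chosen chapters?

Union of S1, S3, S6, S8 = {P2, P3, P5, P6, P7, P8, P9, P10}.
Not covered: P1, P4 — 2 achievements.

2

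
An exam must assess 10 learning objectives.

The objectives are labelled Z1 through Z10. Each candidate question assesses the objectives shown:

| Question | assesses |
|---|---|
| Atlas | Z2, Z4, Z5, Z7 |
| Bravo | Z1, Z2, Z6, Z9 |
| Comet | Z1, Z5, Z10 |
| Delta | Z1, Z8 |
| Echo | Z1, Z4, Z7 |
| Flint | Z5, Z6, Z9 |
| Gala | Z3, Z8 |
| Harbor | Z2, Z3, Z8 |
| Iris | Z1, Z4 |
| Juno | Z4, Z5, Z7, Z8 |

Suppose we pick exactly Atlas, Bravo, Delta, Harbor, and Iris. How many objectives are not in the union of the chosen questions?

1

Union of Atlas, Bravo, Delta, Harbor, Iris = {Z1, Z2, Z3, Z4, Z5, Z6, Z7, Z8, Z9}.
Not covered: Z10 — 1 objective.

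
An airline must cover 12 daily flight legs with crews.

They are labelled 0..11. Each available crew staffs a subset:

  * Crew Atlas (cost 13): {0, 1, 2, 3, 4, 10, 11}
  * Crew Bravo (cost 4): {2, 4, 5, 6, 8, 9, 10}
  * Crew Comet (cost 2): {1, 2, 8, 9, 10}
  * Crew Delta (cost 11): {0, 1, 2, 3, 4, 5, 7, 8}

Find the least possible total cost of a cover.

Atlas, Bravo, Delta together cover every leg (Atlas ∪ Bravo ∪ Delta = {0, 1, 2, 3, 4, 5, 6, 7, 8, 9, 10, 11}); total cost 13 + 4 + 11 = 28.
The greedy pick Comet, Bravo, Delta, Atlas costs 30; no covering selection beats 28.

28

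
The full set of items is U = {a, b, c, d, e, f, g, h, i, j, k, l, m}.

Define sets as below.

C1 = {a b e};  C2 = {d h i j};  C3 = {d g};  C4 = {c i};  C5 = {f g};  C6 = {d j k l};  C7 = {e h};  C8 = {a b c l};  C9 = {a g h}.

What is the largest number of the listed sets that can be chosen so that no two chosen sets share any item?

4

C1, C4, C5, C6 are pairwise disjoint (C1={a,b,e}; C4={c,i}; C5={f,g}; C6={d,j,k,l}).
Every remaining set overlaps one of these, and no 5 of the listed sets are pairwise disjoint, so 4 is the maximum.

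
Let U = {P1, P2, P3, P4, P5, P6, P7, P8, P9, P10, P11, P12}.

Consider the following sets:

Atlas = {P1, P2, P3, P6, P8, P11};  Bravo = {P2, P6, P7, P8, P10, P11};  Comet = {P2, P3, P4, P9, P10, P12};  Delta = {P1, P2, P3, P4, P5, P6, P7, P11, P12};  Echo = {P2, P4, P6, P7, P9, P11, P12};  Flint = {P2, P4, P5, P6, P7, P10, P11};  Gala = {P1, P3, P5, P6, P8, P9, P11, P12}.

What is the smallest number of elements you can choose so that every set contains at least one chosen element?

The 2 elements {P10, P11} hit every set.
No single element lies in every set, so at least 2 are needed and 2 is optimal.

2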